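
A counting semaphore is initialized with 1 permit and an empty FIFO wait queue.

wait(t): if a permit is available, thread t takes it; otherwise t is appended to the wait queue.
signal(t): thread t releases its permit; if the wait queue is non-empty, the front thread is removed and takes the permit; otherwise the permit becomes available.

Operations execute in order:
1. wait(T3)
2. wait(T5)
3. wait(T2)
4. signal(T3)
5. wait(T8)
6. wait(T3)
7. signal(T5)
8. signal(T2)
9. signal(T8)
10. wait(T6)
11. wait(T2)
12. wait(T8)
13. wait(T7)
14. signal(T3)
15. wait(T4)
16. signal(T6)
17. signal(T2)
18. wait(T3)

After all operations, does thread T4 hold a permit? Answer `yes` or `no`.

Step 1: wait(T3) -> count=0 queue=[] holders={T3}
Step 2: wait(T5) -> count=0 queue=[T5] holders={T3}
Step 3: wait(T2) -> count=0 queue=[T5,T2] holders={T3}
Step 4: signal(T3) -> count=0 queue=[T2] holders={T5}
Step 5: wait(T8) -> count=0 queue=[T2,T8] holders={T5}
Step 6: wait(T3) -> count=0 queue=[T2,T8,T3] holders={T5}
Step 7: signal(T5) -> count=0 queue=[T8,T3] holders={T2}
Step 8: signal(T2) -> count=0 queue=[T3] holders={T8}
Step 9: signal(T8) -> count=0 queue=[] holders={T3}
Step 10: wait(T6) -> count=0 queue=[T6] holders={T3}
Step 11: wait(T2) -> count=0 queue=[T6,T2] holders={T3}
Step 12: wait(T8) -> count=0 queue=[T6,T2,T8] holders={T3}
Step 13: wait(T7) -> count=0 queue=[T6,T2,T8,T7] holders={T3}
Step 14: signal(T3) -> count=0 queue=[T2,T8,T7] holders={T6}
Step 15: wait(T4) -> count=0 queue=[T2,T8,T7,T4] holders={T6}
Step 16: signal(T6) -> count=0 queue=[T8,T7,T4] holders={T2}
Step 17: signal(T2) -> count=0 queue=[T7,T4] holders={T8}
Step 18: wait(T3) -> count=0 queue=[T7,T4,T3] holders={T8}
Final holders: {T8} -> T4 not in holders

Answer: no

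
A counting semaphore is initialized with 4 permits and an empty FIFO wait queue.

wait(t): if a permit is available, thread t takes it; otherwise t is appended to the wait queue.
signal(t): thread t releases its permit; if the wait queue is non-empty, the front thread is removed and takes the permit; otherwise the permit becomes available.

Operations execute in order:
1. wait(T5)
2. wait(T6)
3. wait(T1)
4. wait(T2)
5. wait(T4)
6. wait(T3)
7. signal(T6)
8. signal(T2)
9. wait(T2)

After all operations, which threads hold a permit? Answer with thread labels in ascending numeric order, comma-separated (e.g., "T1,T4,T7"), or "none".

Answer: T1,T3,T4,T5

Derivation:
Step 1: wait(T5) -> count=3 queue=[] holders={T5}
Step 2: wait(T6) -> count=2 queue=[] holders={T5,T6}
Step 3: wait(T1) -> count=1 queue=[] holders={T1,T5,T6}
Step 4: wait(T2) -> count=0 queue=[] holders={T1,T2,T5,T6}
Step 5: wait(T4) -> count=0 queue=[T4] holders={T1,T2,T5,T6}
Step 6: wait(T3) -> count=0 queue=[T4,T3] holders={T1,T2,T5,T6}
Step 7: signal(T6) -> count=0 queue=[T3] holders={T1,T2,T4,T5}
Step 8: signal(T2) -> count=0 queue=[] holders={T1,T3,T4,T5}
Step 9: wait(T2) -> count=0 queue=[T2] holders={T1,T3,T4,T5}
Final holders: T1,T3,T4,T5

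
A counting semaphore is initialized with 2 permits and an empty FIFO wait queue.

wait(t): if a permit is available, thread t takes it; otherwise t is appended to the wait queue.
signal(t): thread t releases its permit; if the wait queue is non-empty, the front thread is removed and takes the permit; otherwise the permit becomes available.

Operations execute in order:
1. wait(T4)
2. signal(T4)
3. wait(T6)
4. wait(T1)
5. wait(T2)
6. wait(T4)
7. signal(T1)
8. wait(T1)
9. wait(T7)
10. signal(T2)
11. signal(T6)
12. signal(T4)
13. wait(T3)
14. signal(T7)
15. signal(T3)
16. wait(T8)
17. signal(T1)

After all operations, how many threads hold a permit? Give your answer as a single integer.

Step 1: wait(T4) -> count=1 queue=[] holders={T4}
Step 2: signal(T4) -> count=2 queue=[] holders={none}
Step 3: wait(T6) -> count=1 queue=[] holders={T6}
Step 4: wait(T1) -> count=0 queue=[] holders={T1,T6}
Step 5: wait(T2) -> count=0 queue=[T2] holders={T1,T6}
Step 6: wait(T4) -> count=0 queue=[T2,T4] holders={T1,T6}
Step 7: signal(T1) -> count=0 queue=[T4] holders={T2,T6}
Step 8: wait(T1) -> count=0 queue=[T4,T1] holders={T2,T6}
Step 9: wait(T7) -> count=0 queue=[T4,T1,T7] holders={T2,T6}
Step 10: signal(T2) -> count=0 queue=[T1,T7] holders={T4,T6}
Step 11: signal(T6) -> count=0 queue=[T7] holders={T1,T4}
Step 12: signal(T4) -> count=0 queue=[] holders={T1,T7}
Step 13: wait(T3) -> count=0 queue=[T3] holders={T1,T7}
Step 14: signal(T7) -> count=0 queue=[] holders={T1,T3}
Step 15: signal(T3) -> count=1 queue=[] holders={T1}
Step 16: wait(T8) -> count=0 queue=[] holders={T1,T8}
Step 17: signal(T1) -> count=1 queue=[] holders={T8}
Final holders: {T8} -> 1 thread(s)

Answer: 1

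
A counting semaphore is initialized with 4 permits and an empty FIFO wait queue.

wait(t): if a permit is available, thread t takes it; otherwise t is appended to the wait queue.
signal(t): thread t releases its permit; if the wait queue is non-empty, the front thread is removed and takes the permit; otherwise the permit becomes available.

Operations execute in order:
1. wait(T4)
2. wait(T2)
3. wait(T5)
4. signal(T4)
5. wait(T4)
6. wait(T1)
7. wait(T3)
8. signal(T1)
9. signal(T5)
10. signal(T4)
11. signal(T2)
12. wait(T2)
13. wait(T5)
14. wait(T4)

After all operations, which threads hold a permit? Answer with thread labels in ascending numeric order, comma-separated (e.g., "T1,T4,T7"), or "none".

Step 1: wait(T4) -> count=3 queue=[] holders={T4}
Step 2: wait(T2) -> count=2 queue=[] holders={T2,T4}
Step 3: wait(T5) -> count=1 queue=[] holders={T2,T4,T5}
Step 4: signal(T4) -> count=2 queue=[] holders={T2,T5}
Step 5: wait(T4) -> count=1 queue=[] holders={T2,T4,T5}
Step 6: wait(T1) -> count=0 queue=[] holders={T1,T2,T4,T5}
Step 7: wait(T3) -> count=0 queue=[T3] holders={T1,T2,T4,T5}
Step 8: signal(T1) -> count=0 queue=[] holders={T2,T3,T4,T5}
Step 9: signal(T5) -> count=1 queue=[] holders={T2,T3,T4}
Step 10: signal(T4) -> count=2 queue=[] holders={T2,T3}
Step 11: signal(T2) -> count=3 queue=[] holders={T3}
Step 12: wait(T2) -> count=2 queue=[] holders={T2,T3}
Step 13: wait(T5) -> count=1 queue=[] holders={T2,T3,T5}
Step 14: wait(T4) -> count=0 queue=[] holders={T2,T3,T4,T5}
Final holders: T2,T3,T4,T5

Answer: T2,T3,T4,T5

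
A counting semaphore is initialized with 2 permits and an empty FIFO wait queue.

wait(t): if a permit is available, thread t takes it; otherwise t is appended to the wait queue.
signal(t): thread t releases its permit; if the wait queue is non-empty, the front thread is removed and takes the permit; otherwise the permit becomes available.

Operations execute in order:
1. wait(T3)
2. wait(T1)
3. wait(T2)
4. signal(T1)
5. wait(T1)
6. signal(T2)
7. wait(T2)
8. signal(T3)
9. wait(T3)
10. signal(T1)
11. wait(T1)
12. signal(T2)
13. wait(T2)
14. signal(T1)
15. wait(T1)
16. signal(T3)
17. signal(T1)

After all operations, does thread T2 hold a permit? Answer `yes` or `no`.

Answer: yes

Derivation:
Step 1: wait(T3) -> count=1 queue=[] holders={T3}
Step 2: wait(T1) -> count=0 queue=[] holders={T1,T3}
Step 3: wait(T2) -> count=0 queue=[T2] holders={T1,T3}
Step 4: signal(T1) -> count=0 queue=[] holders={T2,T3}
Step 5: wait(T1) -> count=0 queue=[T1] holders={T2,T3}
Step 6: signal(T2) -> count=0 queue=[] holders={T1,T3}
Step 7: wait(T2) -> count=0 queue=[T2] holders={T1,T3}
Step 8: signal(T3) -> count=0 queue=[] holders={T1,T2}
Step 9: wait(T3) -> count=0 queue=[T3] holders={T1,T2}
Step 10: signal(T1) -> count=0 queue=[] holders={T2,T3}
Step 11: wait(T1) -> count=0 queue=[T1] holders={T2,T3}
Step 12: signal(T2) -> count=0 queue=[] holders={T1,T3}
Step 13: wait(T2) -> count=0 queue=[T2] holders={T1,T3}
Step 14: signal(T1) -> count=0 queue=[] holders={T2,T3}
Step 15: wait(T1) -> count=0 queue=[T1] holders={T2,T3}
Step 16: signal(T3) -> count=0 queue=[] holders={T1,T2}
Step 17: signal(T1) -> count=1 queue=[] holders={T2}
Final holders: {T2} -> T2 in holders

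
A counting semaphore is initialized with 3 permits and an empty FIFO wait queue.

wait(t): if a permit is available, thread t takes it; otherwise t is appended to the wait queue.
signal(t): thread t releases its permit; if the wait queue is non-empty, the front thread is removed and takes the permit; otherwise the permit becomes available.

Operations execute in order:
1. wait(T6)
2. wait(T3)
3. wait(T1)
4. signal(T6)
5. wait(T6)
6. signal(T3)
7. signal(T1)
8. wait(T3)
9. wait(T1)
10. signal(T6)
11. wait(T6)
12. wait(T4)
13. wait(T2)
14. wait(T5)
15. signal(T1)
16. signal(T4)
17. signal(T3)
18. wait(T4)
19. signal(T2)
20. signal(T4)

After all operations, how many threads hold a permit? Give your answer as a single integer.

Step 1: wait(T6) -> count=2 queue=[] holders={T6}
Step 2: wait(T3) -> count=1 queue=[] holders={T3,T6}
Step 3: wait(T1) -> count=0 queue=[] holders={T1,T3,T6}
Step 4: signal(T6) -> count=1 queue=[] holders={T1,T3}
Step 5: wait(T6) -> count=0 queue=[] holders={T1,T3,T6}
Step 6: signal(T3) -> count=1 queue=[] holders={T1,T6}
Step 7: signal(T1) -> count=2 queue=[] holders={T6}
Step 8: wait(T3) -> count=1 queue=[] holders={T3,T6}
Step 9: wait(T1) -> count=0 queue=[] holders={T1,T3,T6}
Step 10: signal(T6) -> count=1 queue=[] holders={T1,T3}
Step 11: wait(T6) -> count=0 queue=[] holders={T1,T3,T6}
Step 12: wait(T4) -> count=0 queue=[T4] holders={T1,T3,T6}
Step 13: wait(T2) -> count=0 queue=[T4,T2] holders={T1,T3,T6}
Step 14: wait(T5) -> count=0 queue=[T4,T2,T5] holders={T1,T3,T6}
Step 15: signal(T1) -> count=0 queue=[T2,T5] holders={T3,T4,T6}
Step 16: signal(T4) -> count=0 queue=[T5] holders={T2,T3,T6}
Step 17: signal(T3) -> count=0 queue=[] holders={T2,T5,T6}
Step 18: wait(T4) -> count=0 queue=[T4] holders={T2,T5,T6}
Step 19: signal(T2) -> count=0 queue=[] holders={T4,T5,T6}
Step 20: signal(T4) -> count=1 queue=[] holders={T5,T6}
Final holders: {T5,T6} -> 2 thread(s)

Answer: 2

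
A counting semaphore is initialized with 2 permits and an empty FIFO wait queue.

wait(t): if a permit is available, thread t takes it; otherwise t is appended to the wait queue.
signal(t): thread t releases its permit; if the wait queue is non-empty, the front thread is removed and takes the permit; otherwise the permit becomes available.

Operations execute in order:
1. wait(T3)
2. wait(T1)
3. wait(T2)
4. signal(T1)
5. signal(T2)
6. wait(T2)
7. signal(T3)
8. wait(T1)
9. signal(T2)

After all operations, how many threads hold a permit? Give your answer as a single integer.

Step 1: wait(T3) -> count=1 queue=[] holders={T3}
Step 2: wait(T1) -> count=0 queue=[] holders={T1,T3}
Step 3: wait(T2) -> count=0 queue=[T2] holders={T1,T3}
Step 4: signal(T1) -> count=0 queue=[] holders={T2,T3}
Step 5: signal(T2) -> count=1 queue=[] holders={T3}
Step 6: wait(T2) -> count=0 queue=[] holders={T2,T3}
Step 7: signal(T3) -> count=1 queue=[] holders={T2}
Step 8: wait(T1) -> count=0 queue=[] holders={T1,T2}
Step 9: signal(T2) -> count=1 queue=[] holders={T1}
Final holders: {T1} -> 1 thread(s)

Answer: 1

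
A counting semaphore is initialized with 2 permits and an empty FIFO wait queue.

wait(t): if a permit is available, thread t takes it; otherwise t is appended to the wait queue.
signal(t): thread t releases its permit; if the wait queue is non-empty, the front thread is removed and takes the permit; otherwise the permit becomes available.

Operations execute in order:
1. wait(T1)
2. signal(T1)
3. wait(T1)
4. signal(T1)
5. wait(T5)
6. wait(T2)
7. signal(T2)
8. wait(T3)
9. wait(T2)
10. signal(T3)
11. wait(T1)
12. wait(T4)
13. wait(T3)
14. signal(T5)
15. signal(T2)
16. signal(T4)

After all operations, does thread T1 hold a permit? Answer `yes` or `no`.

Answer: yes

Derivation:
Step 1: wait(T1) -> count=1 queue=[] holders={T1}
Step 2: signal(T1) -> count=2 queue=[] holders={none}
Step 3: wait(T1) -> count=1 queue=[] holders={T1}
Step 4: signal(T1) -> count=2 queue=[] holders={none}
Step 5: wait(T5) -> count=1 queue=[] holders={T5}
Step 6: wait(T2) -> count=0 queue=[] holders={T2,T5}
Step 7: signal(T2) -> count=1 queue=[] holders={T5}
Step 8: wait(T3) -> count=0 queue=[] holders={T3,T5}
Step 9: wait(T2) -> count=0 queue=[T2] holders={T3,T5}
Step 10: signal(T3) -> count=0 queue=[] holders={T2,T5}
Step 11: wait(T1) -> count=0 queue=[T1] holders={T2,T5}
Step 12: wait(T4) -> count=0 queue=[T1,T4] holders={T2,T5}
Step 13: wait(T3) -> count=0 queue=[T1,T4,T3] holders={T2,T5}
Step 14: signal(T5) -> count=0 queue=[T4,T3] holders={T1,T2}
Step 15: signal(T2) -> count=0 queue=[T3] holders={T1,T4}
Step 16: signal(T4) -> count=0 queue=[] holders={T1,T3}
Final holders: {T1,T3} -> T1 in holders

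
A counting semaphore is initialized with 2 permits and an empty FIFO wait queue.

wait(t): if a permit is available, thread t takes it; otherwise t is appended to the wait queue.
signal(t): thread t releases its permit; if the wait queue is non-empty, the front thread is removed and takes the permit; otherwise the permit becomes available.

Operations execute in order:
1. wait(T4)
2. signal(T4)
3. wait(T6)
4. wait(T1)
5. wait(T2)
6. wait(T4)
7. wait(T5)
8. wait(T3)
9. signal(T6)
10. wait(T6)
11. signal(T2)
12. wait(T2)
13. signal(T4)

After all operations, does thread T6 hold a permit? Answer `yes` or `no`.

Step 1: wait(T4) -> count=1 queue=[] holders={T4}
Step 2: signal(T4) -> count=2 queue=[] holders={none}
Step 3: wait(T6) -> count=1 queue=[] holders={T6}
Step 4: wait(T1) -> count=0 queue=[] holders={T1,T6}
Step 5: wait(T2) -> count=0 queue=[T2] holders={T1,T6}
Step 6: wait(T4) -> count=0 queue=[T2,T4] holders={T1,T6}
Step 7: wait(T5) -> count=0 queue=[T2,T4,T5] holders={T1,T6}
Step 8: wait(T3) -> count=0 queue=[T2,T4,T5,T3] holders={T1,T6}
Step 9: signal(T6) -> count=0 queue=[T4,T5,T3] holders={T1,T2}
Step 10: wait(T6) -> count=0 queue=[T4,T5,T3,T6] holders={T1,T2}
Step 11: signal(T2) -> count=0 queue=[T5,T3,T6] holders={T1,T4}
Step 12: wait(T2) -> count=0 queue=[T5,T3,T6,T2] holders={T1,T4}
Step 13: signal(T4) -> count=0 queue=[T3,T6,T2] holders={T1,T5}
Final holders: {T1,T5} -> T6 not in holders

Answer: no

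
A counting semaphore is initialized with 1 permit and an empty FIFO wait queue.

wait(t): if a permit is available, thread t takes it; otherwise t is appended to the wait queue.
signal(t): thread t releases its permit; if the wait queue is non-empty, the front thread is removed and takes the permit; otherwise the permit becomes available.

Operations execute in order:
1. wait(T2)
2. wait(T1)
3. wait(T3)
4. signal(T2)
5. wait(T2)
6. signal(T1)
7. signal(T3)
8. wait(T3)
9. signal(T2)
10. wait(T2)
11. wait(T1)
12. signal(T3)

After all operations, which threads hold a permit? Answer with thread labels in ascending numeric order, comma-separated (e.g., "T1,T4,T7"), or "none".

Step 1: wait(T2) -> count=0 queue=[] holders={T2}
Step 2: wait(T1) -> count=0 queue=[T1] holders={T2}
Step 3: wait(T3) -> count=0 queue=[T1,T3] holders={T2}
Step 4: signal(T2) -> count=0 queue=[T3] holders={T1}
Step 5: wait(T2) -> count=0 queue=[T3,T2] holders={T1}
Step 6: signal(T1) -> count=0 queue=[T2] holders={T3}
Step 7: signal(T3) -> count=0 queue=[] holders={T2}
Step 8: wait(T3) -> count=0 queue=[T3] holders={T2}
Step 9: signal(T2) -> count=0 queue=[] holders={T3}
Step 10: wait(T2) -> count=0 queue=[T2] holders={T3}
Step 11: wait(T1) -> count=0 queue=[T2,T1] holders={T3}
Step 12: signal(T3) -> count=0 queue=[T1] holders={T2}
Final holders: T2

Answer: T2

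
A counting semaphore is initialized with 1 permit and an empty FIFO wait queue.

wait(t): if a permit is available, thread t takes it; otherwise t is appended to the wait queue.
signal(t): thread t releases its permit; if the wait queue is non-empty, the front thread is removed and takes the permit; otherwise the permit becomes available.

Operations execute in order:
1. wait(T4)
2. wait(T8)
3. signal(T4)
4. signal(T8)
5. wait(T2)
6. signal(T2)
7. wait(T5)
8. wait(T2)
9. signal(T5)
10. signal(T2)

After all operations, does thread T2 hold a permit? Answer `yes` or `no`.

Answer: no

Derivation:
Step 1: wait(T4) -> count=0 queue=[] holders={T4}
Step 2: wait(T8) -> count=0 queue=[T8] holders={T4}
Step 3: signal(T4) -> count=0 queue=[] holders={T8}
Step 4: signal(T8) -> count=1 queue=[] holders={none}
Step 5: wait(T2) -> count=0 queue=[] holders={T2}
Step 6: signal(T2) -> count=1 queue=[] holders={none}
Step 7: wait(T5) -> count=0 queue=[] holders={T5}
Step 8: wait(T2) -> count=0 queue=[T2] holders={T5}
Step 9: signal(T5) -> count=0 queue=[] holders={T2}
Step 10: signal(T2) -> count=1 queue=[] holders={none}
Final holders: {none} -> T2 not in holders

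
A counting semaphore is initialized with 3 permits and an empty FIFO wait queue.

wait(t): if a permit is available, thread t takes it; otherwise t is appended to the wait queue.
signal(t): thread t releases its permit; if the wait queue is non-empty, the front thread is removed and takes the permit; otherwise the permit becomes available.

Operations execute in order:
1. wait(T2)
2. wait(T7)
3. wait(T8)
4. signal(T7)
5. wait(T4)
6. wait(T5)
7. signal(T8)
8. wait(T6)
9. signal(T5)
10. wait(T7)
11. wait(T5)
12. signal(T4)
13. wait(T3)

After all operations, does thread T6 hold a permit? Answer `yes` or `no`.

Answer: yes

Derivation:
Step 1: wait(T2) -> count=2 queue=[] holders={T2}
Step 2: wait(T7) -> count=1 queue=[] holders={T2,T7}
Step 3: wait(T8) -> count=0 queue=[] holders={T2,T7,T8}
Step 4: signal(T7) -> count=1 queue=[] holders={T2,T8}
Step 5: wait(T4) -> count=0 queue=[] holders={T2,T4,T8}
Step 6: wait(T5) -> count=0 queue=[T5] holders={T2,T4,T8}
Step 7: signal(T8) -> count=0 queue=[] holders={T2,T4,T5}
Step 8: wait(T6) -> count=0 queue=[T6] holders={T2,T4,T5}
Step 9: signal(T5) -> count=0 queue=[] holders={T2,T4,T6}
Step 10: wait(T7) -> count=0 queue=[T7] holders={T2,T4,T6}
Step 11: wait(T5) -> count=0 queue=[T7,T5] holders={T2,T4,T6}
Step 12: signal(T4) -> count=0 queue=[T5] holders={T2,T6,T7}
Step 13: wait(T3) -> count=0 queue=[T5,T3] holders={T2,T6,T7}
Final holders: {T2,T6,T7} -> T6 in holders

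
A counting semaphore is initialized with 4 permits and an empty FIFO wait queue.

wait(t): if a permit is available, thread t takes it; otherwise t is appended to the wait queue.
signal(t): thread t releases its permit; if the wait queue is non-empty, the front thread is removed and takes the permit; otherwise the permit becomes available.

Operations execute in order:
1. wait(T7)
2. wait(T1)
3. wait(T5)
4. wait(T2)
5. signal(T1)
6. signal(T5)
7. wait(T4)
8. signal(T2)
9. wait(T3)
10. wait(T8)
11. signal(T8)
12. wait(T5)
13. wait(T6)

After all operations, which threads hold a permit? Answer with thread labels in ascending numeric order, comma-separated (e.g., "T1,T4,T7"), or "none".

Step 1: wait(T7) -> count=3 queue=[] holders={T7}
Step 2: wait(T1) -> count=2 queue=[] holders={T1,T7}
Step 3: wait(T5) -> count=1 queue=[] holders={T1,T5,T7}
Step 4: wait(T2) -> count=0 queue=[] holders={T1,T2,T5,T7}
Step 5: signal(T1) -> count=1 queue=[] holders={T2,T5,T7}
Step 6: signal(T5) -> count=2 queue=[] holders={T2,T7}
Step 7: wait(T4) -> count=1 queue=[] holders={T2,T4,T7}
Step 8: signal(T2) -> count=2 queue=[] holders={T4,T7}
Step 9: wait(T3) -> count=1 queue=[] holders={T3,T4,T7}
Step 10: wait(T8) -> count=0 queue=[] holders={T3,T4,T7,T8}
Step 11: signal(T8) -> count=1 queue=[] holders={T3,T4,T7}
Step 12: wait(T5) -> count=0 queue=[] holders={T3,T4,T5,T7}
Step 13: wait(T6) -> count=0 queue=[T6] holders={T3,T4,T5,T7}
Final holders: T3,T4,T5,T7

Answer: T3,T4,T5,T7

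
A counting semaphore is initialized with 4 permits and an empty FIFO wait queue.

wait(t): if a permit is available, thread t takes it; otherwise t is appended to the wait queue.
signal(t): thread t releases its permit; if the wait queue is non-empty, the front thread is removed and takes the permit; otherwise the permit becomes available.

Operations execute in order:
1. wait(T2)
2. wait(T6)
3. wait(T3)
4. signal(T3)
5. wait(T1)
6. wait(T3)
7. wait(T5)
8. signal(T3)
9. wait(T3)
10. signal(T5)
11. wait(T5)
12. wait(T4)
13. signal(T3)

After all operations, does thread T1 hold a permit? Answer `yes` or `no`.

Step 1: wait(T2) -> count=3 queue=[] holders={T2}
Step 2: wait(T6) -> count=2 queue=[] holders={T2,T6}
Step 3: wait(T3) -> count=1 queue=[] holders={T2,T3,T6}
Step 4: signal(T3) -> count=2 queue=[] holders={T2,T6}
Step 5: wait(T1) -> count=1 queue=[] holders={T1,T2,T6}
Step 6: wait(T3) -> count=0 queue=[] holders={T1,T2,T3,T6}
Step 7: wait(T5) -> count=0 queue=[T5] holders={T1,T2,T3,T6}
Step 8: signal(T3) -> count=0 queue=[] holders={T1,T2,T5,T6}
Step 9: wait(T3) -> count=0 queue=[T3] holders={T1,T2,T5,T6}
Step 10: signal(T5) -> count=0 queue=[] holders={T1,T2,T3,T6}
Step 11: wait(T5) -> count=0 queue=[T5] holders={T1,T2,T3,T6}
Step 12: wait(T4) -> count=0 queue=[T5,T4] holders={T1,T2,T3,T6}
Step 13: signal(T3) -> count=0 queue=[T4] holders={T1,T2,T5,T6}
Final holders: {T1,T2,T5,T6} -> T1 in holders

Answer: yes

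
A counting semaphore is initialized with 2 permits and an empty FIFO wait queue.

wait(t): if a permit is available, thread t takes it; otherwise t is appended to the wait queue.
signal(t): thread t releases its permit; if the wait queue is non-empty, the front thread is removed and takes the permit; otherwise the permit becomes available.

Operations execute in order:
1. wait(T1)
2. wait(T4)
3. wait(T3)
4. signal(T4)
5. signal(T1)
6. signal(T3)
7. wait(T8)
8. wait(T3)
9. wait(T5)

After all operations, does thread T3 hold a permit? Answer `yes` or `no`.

Answer: yes

Derivation:
Step 1: wait(T1) -> count=1 queue=[] holders={T1}
Step 2: wait(T4) -> count=0 queue=[] holders={T1,T4}
Step 3: wait(T3) -> count=0 queue=[T3] holders={T1,T4}
Step 4: signal(T4) -> count=0 queue=[] holders={T1,T3}
Step 5: signal(T1) -> count=1 queue=[] holders={T3}
Step 6: signal(T3) -> count=2 queue=[] holders={none}
Step 7: wait(T8) -> count=1 queue=[] holders={T8}
Step 8: wait(T3) -> count=0 queue=[] holders={T3,T8}
Step 9: wait(T5) -> count=0 queue=[T5] holders={T3,T8}
Final holders: {T3,T8} -> T3 in holders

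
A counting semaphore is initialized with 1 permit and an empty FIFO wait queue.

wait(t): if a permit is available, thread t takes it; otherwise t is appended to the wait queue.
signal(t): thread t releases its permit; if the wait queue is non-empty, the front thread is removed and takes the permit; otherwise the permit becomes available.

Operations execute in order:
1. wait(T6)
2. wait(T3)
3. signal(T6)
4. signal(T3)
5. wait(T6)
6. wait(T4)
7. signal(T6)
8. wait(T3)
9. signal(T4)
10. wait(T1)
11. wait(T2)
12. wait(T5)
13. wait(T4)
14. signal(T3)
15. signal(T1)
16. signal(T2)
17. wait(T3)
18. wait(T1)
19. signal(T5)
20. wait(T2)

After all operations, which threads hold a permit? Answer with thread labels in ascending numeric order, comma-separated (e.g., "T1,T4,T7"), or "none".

Step 1: wait(T6) -> count=0 queue=[] holders={T6}
Step 2: wait(T3) -> count=0 queue=[T3] holders={T6}
Step 3: signal(T6) -> count=0 queue=[] holders={T3}
Step 4: signal(T3) -> count=1 queue=[] holders={none}
Step 5: wait(T6) -> count=0 queue=[] holders={T6}
Step 6: wait(T4) -> count=0 queue=[T4] holders={T6}
Step 7: signal(T6) -> count=0 queue=[] holders={T4}
Step 8: wait(T3) -> count=0 queue=[T3] holders={T4}
Step 9: signal(T4) -> count=0 queue=[] holders={T3}
Step 10: wait(T1) -> count=0 queue=[T1] holders={T3}
Step 11: wait(T2) -> count=0 queue=[T1,T2] holders={T3}
Step 12: wait(T5) -> count=0 queue=[T1,T2,T5] holders={T3}
Step 13: wait(T4) -> count=0 queue=[T1,T2,T5,T4] holders={T3}
Step 14: signal(T3) -> count=0 queue=[T2,T5,T4] holders={T1}
Step 15: signal(T1) -> count=0 queue=[T5,T4] holders={T2}
Step 16: signal(T2) -> count=0 queue=[T4] holders={T5}
Step 17: wait(T3) -> count=0 queue=[T4,T3] holders={T5}
Step 18: wait(T1) -> count=0 queue=[T4,T3,T1] holders={T5}
Step 19: signal(T5) -> count=0 queue=[T3,T1] holders={T4}
Step 20: wait(T2) -> count=0 queue=[T3,T1,T2] holders={T4}
Final holders: T4

Answer: T4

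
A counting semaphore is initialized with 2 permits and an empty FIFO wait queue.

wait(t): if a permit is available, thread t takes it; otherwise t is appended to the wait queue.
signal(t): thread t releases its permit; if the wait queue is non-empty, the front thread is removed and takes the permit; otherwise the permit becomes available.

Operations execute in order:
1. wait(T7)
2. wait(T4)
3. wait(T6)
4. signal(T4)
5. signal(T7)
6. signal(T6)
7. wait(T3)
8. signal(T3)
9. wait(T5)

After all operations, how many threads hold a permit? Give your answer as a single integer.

Step 1: wait(T7) -> count=1 queue=[] holders={T7}
Step 2: wait(T4) -> count=0 queue=[] holders={T4,T7}
Step 3: wait(T6) -> count=0 queue=[T6] holders={T4,T7}
Step 4: signal(T4) -> count=0 queue=[] holders={T6,T7}
Step 5: signal(T7) -> count=1 queue=[] holders={T6}
Step 6: signal(T6) -> count=2 queue=[] holders={none}
Step 7: wait(T3) -> count=1 queue=[] holders={T3}
Step 8: signal(T3) -> count=2 queue=[] holders={none}
Step 9: wait(T5) -> count=1 queue=[] holders={T5}
Final holders: {T5} -> 1 thread(s)

Answer: 1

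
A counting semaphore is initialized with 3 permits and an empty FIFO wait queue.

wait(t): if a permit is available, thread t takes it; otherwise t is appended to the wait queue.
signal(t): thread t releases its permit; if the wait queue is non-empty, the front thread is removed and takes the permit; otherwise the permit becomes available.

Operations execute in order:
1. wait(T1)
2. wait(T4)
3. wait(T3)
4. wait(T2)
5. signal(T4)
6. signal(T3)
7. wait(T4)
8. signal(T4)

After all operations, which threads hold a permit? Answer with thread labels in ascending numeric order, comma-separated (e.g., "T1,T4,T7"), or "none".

Step 1: wait(T1) -> count=2 queue=[] holders={T1}
Step 2: wait(T4) -> count=1 queue=[] holders={T1,T4}
Step 3: wait(T3) -> count=0 queue=[] holders={T1,T3,T4}
Step 4: wait(T2) -> count=0 queue=[T2] holders={T1,T3,T4}
Step 5: signal(T4) -> count=0 queue=[] holders={T1,T2,T3}
Step 6: signal(T3) -> count=1 queue=[] holders={T1,T2}
Step 7: wait(T4) -> count=0 queue=[] holders={T1,T2,T4}
Step 8: signal(T4) -> count=1 queue=[] holders={T1,T2}
Final holders: T1,T2

Answer: T1,T2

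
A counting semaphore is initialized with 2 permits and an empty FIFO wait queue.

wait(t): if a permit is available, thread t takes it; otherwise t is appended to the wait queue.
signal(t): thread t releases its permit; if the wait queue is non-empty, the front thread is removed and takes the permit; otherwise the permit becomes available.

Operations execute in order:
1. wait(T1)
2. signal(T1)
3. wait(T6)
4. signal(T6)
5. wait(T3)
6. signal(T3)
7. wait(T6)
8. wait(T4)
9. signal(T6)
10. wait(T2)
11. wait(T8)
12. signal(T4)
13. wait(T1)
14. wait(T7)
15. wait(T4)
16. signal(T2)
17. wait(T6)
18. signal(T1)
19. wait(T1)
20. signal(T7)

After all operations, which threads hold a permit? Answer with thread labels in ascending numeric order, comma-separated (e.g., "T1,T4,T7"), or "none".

Step 1: wait(T1) -> count=1 queue=[] holders={T1}
Step 2: signal(T1) -> count=2 queue=[] holders={none}
Step 3: wait(T6) -> count=1 queue=[] holders={T6}
Step 4: signal(T6) -> count=2 queue=[] holders={none}
Step 5: wait(T3) -> count=1 queue=[] holders={T3}
Step 6: signal(T3) -> count=2 queue=[] holders={none}
Step 7: wait(T6) -> count=1 queue=[] holders={T6}
Step 8: wait(T4) -> count=0 queue=[] holders={T4,T6}
Step 9: signal(T6) -> count=1 queue=[] holders={T4}
Step 10: wait(T2) -> count=0 queue=[] holders={T2,T4}
Step 11: wait(T8) -> count=0 queue=[T8] holders={T2,T4}
Step 12: signal(T4) -> count=0 queue=[] holders={T2,T8}
Step 13: wait(T1) -> count=0 queue=[T1] holders={T2,T8}
Step 14: wait(T7) -> count=0 queue=[T1,T7] holders={T2,T8}
Step 15: wait(T4) -> count=0 queue=[T1,T7,T4] holders={T2,T8}
Step 16: signal(T2) -> count=0 queue=[T7,T4] holders={T1,T8}
Step 17: wait(T6) -> count=0 queue=[T7,T4,T6] holders={T1,T8}
Step 18: signal(T1) -> count=0 queue=[T4,T6] holders={T7,T8}
Step 19: wait(T1) -> count=0 queue=[T4,T6,T1] holders={T7,T8}
Step 20: signal(T7) -> count=0 queue=[T6,T1] holders={T4,T8}
Final holders: T4,T8

Answer: T4,T8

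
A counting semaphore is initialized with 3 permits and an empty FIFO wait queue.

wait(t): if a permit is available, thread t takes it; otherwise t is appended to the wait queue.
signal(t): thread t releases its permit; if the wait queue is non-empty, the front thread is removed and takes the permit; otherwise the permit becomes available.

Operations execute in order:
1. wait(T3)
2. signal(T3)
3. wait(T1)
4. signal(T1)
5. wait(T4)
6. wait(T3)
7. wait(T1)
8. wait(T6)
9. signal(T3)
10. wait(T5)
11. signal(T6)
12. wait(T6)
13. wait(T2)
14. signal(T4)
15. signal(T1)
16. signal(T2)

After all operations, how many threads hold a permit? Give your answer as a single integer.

Answer: 2

Derivation:
Step 1: wait(T3) -> count=2 queue=[] holders={T3}
Step 2: signal(T3) -> count=3 queue=[] holders={none}
Step 3: wait(T1) -> count=2 queue=[] holders={T1}
Step 4: signal(T1) -> count=3 queue=[] holders={none}
Step 5: wait(T4) -> count=2 queue=[] holders={T4}
Step 6: wait(T3) -> count=1 queue=[] holders={T3,T4}
Step 7: wait(T1) -> count=0 queue=[] holders={T1,T3,T4}
Step 8: wait(T6) -> count=0 queue=[T6] holders={T1,T3,T4}
Step 9: signal(T3) -> count=0 queue=[] holders={T1,T4,T6}
Step 10: wait(T5) -> count=0 queue=[T5] holders={T1,T4,T6}
Step 11: signal(T6) -> count=0 queue=[] holders={T1,T4,T5}
Step 12: wait(T6) -> count=0 queue=[T6] holders={T1,T4,T5}
Step 13: wait(T2) -> count=0 queue=[T6,T2] holders={T1,T4,T5}
Step 14: signal(T4) -> count=0 queue=[T2] holders={T1,T5,T6}
Step 15: signal(T1) -> count=0 queue=[] holders={T2,T5,T6}
Step 16: signal(T2) -> count=1 queue=[] holders={T5,T6}
Final holders: {T5,T6} -> 2 thread(s)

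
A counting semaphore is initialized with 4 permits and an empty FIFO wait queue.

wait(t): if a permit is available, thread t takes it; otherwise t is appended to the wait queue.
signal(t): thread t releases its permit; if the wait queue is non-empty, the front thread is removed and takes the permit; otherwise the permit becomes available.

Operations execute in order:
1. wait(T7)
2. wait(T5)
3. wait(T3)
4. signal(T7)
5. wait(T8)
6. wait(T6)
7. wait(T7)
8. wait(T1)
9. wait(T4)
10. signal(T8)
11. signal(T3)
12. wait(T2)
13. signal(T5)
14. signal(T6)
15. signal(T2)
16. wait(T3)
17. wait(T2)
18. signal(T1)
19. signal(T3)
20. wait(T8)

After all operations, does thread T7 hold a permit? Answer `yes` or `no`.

Step 1: wait(T7) -> count=3 queue=[] holders={T7}
Step 2: wait(T5) -> count=2 queue=[] holders={T5,T7}
Step 3: wait(T3) -> count=1 queue=[] holders={T3,T5,T7}
Step 4: signal(T7) -> count=2 queue=[] holders={T3,T5}
Step 5: wait(T8) -> count=1 queue=[] holders={T3,T5,T8}
Step 6: wait(T6) -> count=0 queue=[] holders={T3,T5,T6,T8}
Step 7: wait(T7) -> count=0 queue=[T7] holders={T3,T5,T6,T8}
Step 8: wait(T1) -> count=0 queue=[T7,T1] holders={T3,T5,T6,T8}
Step 9: wait(T4) -> count=0 queue=[T7,T1,T4] holders={T3,T5,T6,T8}
Step 10: signal(T8) -> count=0 queue=[T1,T4] holders={T3,T5,T6,T7}
Step 11: signal(T3) -> count=0 queue=[T4] holders={T1,T5,T6,T7}
Step 12: wait(T2) -> count=0 queue=[T4,T2] holders={T1,T5,T6,T7}
Step 13: signal(T5) -> count=0 queue=[T2] holders={T1,T4,T6,T7}
Step 14: signal(T6) -> count=0 queue=[] holders={T1,T2,T4,T7}
Step 15: signal(T2) -> count=1 queue=[] holders={T1,T4,T7}
Step 16: wait(T3) -> count=0 queue=[] holders={T1,T3,T4,T7}
Step 17: wait(T2) -> count=0 queue=[T2] holders={T1,T3,T4,T7}
Step 18: signal(T1) -> count=0 queue=[] holders={T2,T3,T4,T7}
Step 19: signal(T3) -> count=1 queue=[] holders={T2,T4,T7}
Step 20: wait(T8) -> count=0 queue=[] holders={T2,T4,T7,T8}
Final holders: {T2,T4,T7,T8} -> T7 in holders

Answer: yes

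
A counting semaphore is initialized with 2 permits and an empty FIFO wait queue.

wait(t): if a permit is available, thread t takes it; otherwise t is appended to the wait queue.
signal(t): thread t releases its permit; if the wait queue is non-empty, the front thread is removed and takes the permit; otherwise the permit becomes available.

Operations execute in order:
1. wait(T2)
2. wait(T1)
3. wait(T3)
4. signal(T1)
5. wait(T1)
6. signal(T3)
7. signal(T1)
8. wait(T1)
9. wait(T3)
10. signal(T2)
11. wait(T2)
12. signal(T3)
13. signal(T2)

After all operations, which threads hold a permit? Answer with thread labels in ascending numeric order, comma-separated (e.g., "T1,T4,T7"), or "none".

Step 1: wait(T2) -> count=1 queue=[] holders={T2}
Step 2: wait(T1) -> count=0 queue=[] holders={T1,T2}
Step 3: wait(T3) -> count=0 queue=[T3] holders={T1,T2}
Step 4: signal(T1) -> count=0 queue=[] holders={T2,T3}
Step 5: wait(T1) -> count=0 queue=[T1] holders={T2,T3}
Step 6: signal(T3) -> count=0 queue=[] holders={T1,T2}
Step 7: signal(T1) -> count=1 queue=[] holders={T2}
Step 8: wait(T1) -> count=0 queue=[] holders={T1,T2}
Step 9: wait(T3) -> count=0 queue=[T3] holders={T1,T2}
Step 10: signal(T2) -> count=0 queue=[] holders={T1,T3}
Step 11: wait(T2) -> count=0 queue=[T2] holders={T1,T3}
Step 12: signal(T3) -> count=0 queue=[] holders={T1,T2}
Step 13: signal(T2) -> count=1 queue=[] holders={T1}
Final holders: T1

Answer: T1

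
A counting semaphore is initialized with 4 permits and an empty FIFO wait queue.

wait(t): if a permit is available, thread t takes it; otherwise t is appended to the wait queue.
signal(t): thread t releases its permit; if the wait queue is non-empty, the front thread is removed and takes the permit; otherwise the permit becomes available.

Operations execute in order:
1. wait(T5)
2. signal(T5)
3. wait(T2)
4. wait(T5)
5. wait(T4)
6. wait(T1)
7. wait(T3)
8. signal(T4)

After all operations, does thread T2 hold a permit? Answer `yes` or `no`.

Step 1: wait(T5) -> count=3 queue=[] holders={T5}
Step 2: signal(T5) -> count=4 queue=[] holders={none}
Step 3: wait(T2) -> count=3 queue=[] holders={T2}
Step 4: wait(T5) -> count=2 queue=[] holders={T2,T5}
Step 5: wait(T4) -> count=1 queue=[] holders={T2,T4,T5}
Step 6: wait(T1) -> count=0 queue=[] holders={T1,T2,T4,T5}
Step 7: wait(T3) -> count=0 queue=[T3] holders={T1,T2,T4,T5}
Step 8: signal(T4) -> count=0 queue=[] holders={T1,T2,T3,T5}
Final holders: {T1,T2,T3,T5} -> T2 in holders

Answer: yes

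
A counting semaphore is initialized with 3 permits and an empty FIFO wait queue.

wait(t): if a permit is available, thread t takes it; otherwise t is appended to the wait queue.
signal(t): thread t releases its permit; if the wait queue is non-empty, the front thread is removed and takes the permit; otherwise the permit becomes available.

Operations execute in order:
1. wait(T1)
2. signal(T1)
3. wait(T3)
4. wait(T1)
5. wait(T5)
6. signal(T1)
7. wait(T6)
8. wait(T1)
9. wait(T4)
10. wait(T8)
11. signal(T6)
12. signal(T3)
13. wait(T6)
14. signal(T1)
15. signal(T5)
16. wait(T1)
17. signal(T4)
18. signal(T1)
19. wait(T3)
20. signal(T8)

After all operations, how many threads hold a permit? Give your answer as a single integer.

Answer: 2

Derivation:
Step 1: wait(T1) -> count=2 queue=[] holders={T1}
Step 2: signal(T1) -> count=3 queue=[] holders={none}
Step 3: wait(T3) -> count=2 queue=[] holders={T3}
Step 4: wait(T1) -> count=1 queue=[] holders={T1,T3}
Step 5: wait(T5) -> count=0 queue=[] holders={T1,T3,T5}
Step 6: signal(T1) -> count=1 queue=[] holders={T3,T5}
Step 7: wait(T6) -> count=0 queue=[] holders={T3,T5,T6}
Step 8: wait(T1) -> count=0 queue=[T1] holders={T3,T5,T6}
Step 9: wait(T4) -> count=0 queue=[T1,T4] holders={T3,T5,T6}
Step 10: wait(T8) -> count=0 queue=[T1,T4,T8] holders={T3,T5,T6}
Step 11: signal(T6) -> count=0 queue=[T4,T8] holders={T1,T3,T5}
Step 12: signal(T3) -> count=0 queue=[T8] holders={T1,T4,T5}
Step 13: wait(T6) -> count=0 queue=[T8,T6] holders={T1,T4,T5}
Step 14: signal(T1) -> count=0 queue=[T6] holders={T4,T5,T8}
Step 15: signal(T5) -> count=0 queue=[] holders={T4,T6,T8}
Step 16: wait(T1) -> count=0 queue=[T1] holders={T4,T6,T8}
Step 17: signal(T4) -> count=0 queue=[] holders={T1,T6,T8}
Step 18: signal(T1) -> count=1 queue=[] holders={T6,T8}
Step 19: wait(T3) -> count=0 queue=[] holders={T3,T6,T8}
Step 20: signal(T8) -> count=1 queue=[] holders={T3,T6}
Final holders: {T3,T6} -> 2 thread(s)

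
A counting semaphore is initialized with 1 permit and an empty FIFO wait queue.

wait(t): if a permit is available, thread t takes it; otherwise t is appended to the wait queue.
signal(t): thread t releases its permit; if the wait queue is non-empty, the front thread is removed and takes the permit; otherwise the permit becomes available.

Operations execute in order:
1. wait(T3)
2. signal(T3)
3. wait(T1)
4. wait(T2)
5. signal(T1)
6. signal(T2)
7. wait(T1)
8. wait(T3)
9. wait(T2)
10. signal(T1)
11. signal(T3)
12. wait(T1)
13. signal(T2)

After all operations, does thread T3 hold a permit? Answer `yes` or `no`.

Step 1: wait(T3) -> count=0 queue=[] holders={T3}
Step 2: signal(T3) -> count=1 queue=[] holders={none}
Step 3: wait(T1) -> count=0 queue=[] holders={T1}
Step 4: wait(T2) -> count=0 queue=[T2] holders={T1}
Step 5: signal(T1) -> count=0 queue=[] holders={T2}
Step 6: signal(T2) -> count=1 queue=[] holders={none}
Step 7: wait(T1) -> count=0 queue=[] holders={T1}
Step 8: wait(T3) -> count=0 queue=[T3] holders={T1}
Step 9: wait(T2) -> count=0 queue=[T3,T2] holders={T1}
Step 10: signal(T1) -> count=0 queue=[T2] holders={T3}
Step 11: signal(T3) -> count=0 queue=[] holders={T2}
Step 12: wait(T1) -> count=0 queue=[T1] holders={T2}
Step 13: signal(T2) -> count=0 queue=[] holders={T1}
Final holders: {T1} -> T3 not in holders

Answer: no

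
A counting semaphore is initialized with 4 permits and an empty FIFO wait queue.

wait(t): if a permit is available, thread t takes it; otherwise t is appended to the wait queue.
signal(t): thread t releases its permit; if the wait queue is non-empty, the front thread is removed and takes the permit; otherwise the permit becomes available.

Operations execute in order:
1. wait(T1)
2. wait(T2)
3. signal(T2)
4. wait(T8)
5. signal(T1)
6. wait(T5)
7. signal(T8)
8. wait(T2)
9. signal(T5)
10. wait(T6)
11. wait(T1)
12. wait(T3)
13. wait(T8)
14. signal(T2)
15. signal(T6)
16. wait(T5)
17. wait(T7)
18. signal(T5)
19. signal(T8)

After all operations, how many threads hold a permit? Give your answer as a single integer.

Answer: 3

Derivation:
Step 1: wait(T1) -> count=3 queue=[] holders={T1}
Step 2: wait(T2) -> count=2 queue=[] holders={T1,T2}
Step 3: signal(T2) -> count=3 queue=[] holders={T1}
Step 4: wait(T8) -> count=2 queue=[] holders={T1,T8}
Step 5: signal(T1) -> count=3 queue=[] holders={T8}
Step 6: wait(T5) -> count=2 queue=[] holders={T5,T8}
Step 7: signal(T8) -> count=3 queue=[] holders={T5}
Step 8: wait(T2) -> count=2 queue=[] holders={T2,T5}
Step 9: signal(T5) -> count=3 queue=[] holders={T2}
Step 10: wait(T6) -> count=2 queue=[] holders={T2,T6}
Step 11: wait(T1) -> count=1 queue=[] holders={T1,T2,T6}
Step 12: wait(T3) -> count=0 queue=[] holders={T1,T2,T3,T6}
Step 13: wait(T8) -> count=0 queue=[T8] holders={T1,T2,T3,T6}
Step 14: signal(T2) -> count=0 queue=[] holders={T1,T3,T6,T8}
Step 15: signal(T6) -> count=1 queue=[] holders={T1,T3,T8}
Step 16: wait(T5) -> count=0 queue=[] holders={T1,T3,T5,T8}
Step 17: wait(T7) -> count=0 queue=[T7] holders={T1,T3,T5,T8}
Step 18: signal(T5) -> count=0 queue=[] holders={T1,T3,T7,T8}
Step 19: signal(T8) -> count=1 queue=[] holders={T1,T3,T7}
Final holders: {T1,T3,T7} -> 3 thread(s)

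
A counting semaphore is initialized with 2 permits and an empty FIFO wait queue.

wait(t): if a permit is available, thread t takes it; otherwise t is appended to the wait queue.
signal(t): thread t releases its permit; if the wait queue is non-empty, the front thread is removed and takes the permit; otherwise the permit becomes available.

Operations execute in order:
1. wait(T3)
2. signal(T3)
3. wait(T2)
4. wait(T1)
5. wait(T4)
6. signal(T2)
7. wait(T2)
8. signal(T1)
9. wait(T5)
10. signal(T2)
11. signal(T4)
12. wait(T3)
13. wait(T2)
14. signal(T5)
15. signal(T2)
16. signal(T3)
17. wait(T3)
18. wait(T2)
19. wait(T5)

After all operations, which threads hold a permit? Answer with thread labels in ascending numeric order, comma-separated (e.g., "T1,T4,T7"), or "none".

Step 1: wait(T3) -> count=1 queue=[] holders={T3}
Step 2: signal(T3) -> count=2 queue=[] holders={none}
Step 3: wait(T2) -> count=1 queue=[] holders={T2}
Step 4: wait(T1) -> count=0 queue=[] holders={T1,T2}
Step 5: wait(T4) -> count=0 queue=[T4] holders={T1,T2}
Step 6: signal(T2) -> count=0 queue=[] holders={T1,T4}
Step 7: wait(T2) -> count=0 queue=[T2] holders={T1,T4}
Step 8: signal(T1) -> count=0 queue=[] holders={T2,T4}
Step 9: wait(T5) -> count=0 queue=[T5] holders={T2,T4}
Step 10: signal(T2) -> count=0 queue=[] holders={T4,T5}
Step 11: signal(T4) -> count=1 queue=[] holders={T5}
Step 12: wait(T3) -> count=0 queue=[] holders={T3,T5}
Step 13: wait(T2) -> count=0 queue=[T2] holders={T3,T5}
Step 14: signal(T5) -> count=0 queue=[] holders={T2,T3}
Step 15: signal(T2) -> count=1 queue=[] holders={T3}
Step 16: signal(T3) -> count=2 queue=[] holders={none}
Step 17: wait(T3) -> count=1 queue=[] holders={T3}
Step 18: wait(T2) -> count=0 queue=[] holders={T2,T3}
Step 19: wait(T5) -> count=0 queue=[T5] holders={T2,T3}
Final holders: T2,T3

Answer: T2,T3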